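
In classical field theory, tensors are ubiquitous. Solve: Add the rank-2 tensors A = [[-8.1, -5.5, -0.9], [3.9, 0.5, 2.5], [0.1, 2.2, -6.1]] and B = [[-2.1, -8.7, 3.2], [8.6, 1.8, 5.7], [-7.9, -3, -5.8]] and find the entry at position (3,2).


Tensor addition is component-wise: (A + B)_{ij} = A_{ij} + B_{ij}.
A_{32} = 2.2
B_{32} = -3
(A + B)_{32} = 2.2 + -3 = -0.8

-0.8


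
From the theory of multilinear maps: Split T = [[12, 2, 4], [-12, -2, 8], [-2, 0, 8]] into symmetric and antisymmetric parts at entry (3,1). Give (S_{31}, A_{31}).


T_{31} = -2
T_{13} = 4
S_{31} = (-2 + 4)/2 = 2/2 = 1
A_{31} = (-2 - 4)/2 = -6/2 = -3
Check: S + A = 1 + -3 = -2 = T_{31}.

(1, -3)


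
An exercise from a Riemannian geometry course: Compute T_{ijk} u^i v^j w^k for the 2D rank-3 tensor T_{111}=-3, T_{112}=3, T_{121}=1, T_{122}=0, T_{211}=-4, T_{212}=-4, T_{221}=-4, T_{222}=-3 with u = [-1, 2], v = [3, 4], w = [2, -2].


S = sum over i,j,k of T_{ijk} u_i v_j w_k. Expanding all 8 terms:
T_{111}*u_1*v_1*w_1 = -3*-1*3*2 = 18  (running total: 18)
T_{112}*u_1*v_1*w_2 = 3*-1*3*-2 = 18  (running total: 36)
T_{121}*u_1*v_2*w_1 = 1*-1*4*2 = -8  (running total: 28)
T_{122}*u_1*v_2*w_2 = 0*-1*4*-2 = 0  (running total: 28)
T_{211}*u_2*v_1*w_1 = -4*2*3*2 = -48  (running total: -20)
T_{212}*u_2*v_1*w_2 = -4*2*3*-2 = 48  (running total: 28)
T_{221}*u_2*v_2*w_1 = -4*2*4*2 = -64  (running total: -36)
T_{222}*u_2*v_2*w_2 = -3*2*4*-2 = 48  (running total: 12)
S = 12

12


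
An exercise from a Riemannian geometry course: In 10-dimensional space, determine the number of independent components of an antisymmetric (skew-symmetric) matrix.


An antisymmetric rank-2 tensor satisfies A_{ij} = -A_{ji}, so diagonal entries are zero.
The independent components are the upper-triangular entries: C(n, 2) = n(n-1)/2.
n = 10
C(10, 2) = 10 * 9 / 2 = 90 / 2 = 45

45


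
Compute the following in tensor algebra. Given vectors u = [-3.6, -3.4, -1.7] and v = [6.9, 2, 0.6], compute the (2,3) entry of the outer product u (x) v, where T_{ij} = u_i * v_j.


The outer product entry T_{ij} = u_i * v_j.
We need i=2, j=3.
u_2 = -3.4, v_3 = 0.6
T_{2,3} = -3.4 * 0.6 = -2.04

-2.04


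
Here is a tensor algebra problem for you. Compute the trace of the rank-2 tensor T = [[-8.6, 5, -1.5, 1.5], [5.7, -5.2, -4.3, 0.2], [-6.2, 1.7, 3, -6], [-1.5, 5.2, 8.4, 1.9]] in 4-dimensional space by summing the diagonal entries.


The contraction (trace) of a rank-2 tensor is the sum of its diagonal elements.
Diagonal entries: A[1,1] = -8.6, A[2,2] = -5.2, A[3,3] = 3, A[4,4] = 1.9
Tr(A) = -8.6 + -5.2 + 3 + 1.9 = -8.9

-8.9


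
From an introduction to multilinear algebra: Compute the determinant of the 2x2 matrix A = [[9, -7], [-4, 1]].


For a 2x2 matrix [[a, b], [c, d]], det = a*d - b*c.
a = 9, b = -7, c = -4, d = 1
a*d = 9 * 1 = 9
b*c = -7 * -4 = 28
det = 9 - 28 = -19

-19


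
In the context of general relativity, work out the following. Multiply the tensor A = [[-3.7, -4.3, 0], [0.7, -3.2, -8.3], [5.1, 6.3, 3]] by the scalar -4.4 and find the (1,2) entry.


Scalar multiplication: (cA)_{ij} = c * A_{ij}.
c = -4.4
A_{12} = -4.3
(cA)_{12} = -4.4 * -4.3 = 18.92

18.92


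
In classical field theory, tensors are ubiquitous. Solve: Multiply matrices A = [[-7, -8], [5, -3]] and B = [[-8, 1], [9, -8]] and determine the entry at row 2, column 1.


(AB)_{ij} = sum_k A_{ik} B_{kj}.
For i=2, j=1:
A_{21} * B_{11} = 5 * -8 = -40
A_{22} * B_{21} = -3 * 9 = -27
Sum = -40 + -27 = -67

-67


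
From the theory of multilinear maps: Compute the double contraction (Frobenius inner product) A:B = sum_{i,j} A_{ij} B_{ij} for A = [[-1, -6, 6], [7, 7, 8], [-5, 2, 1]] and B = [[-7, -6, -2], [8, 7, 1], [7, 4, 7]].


A:B = sum over all i,j of A_{ij} * B_{ij}.
Row 1: -1*-7=7, -6*-6=36, 6*-2=-12 => row sum = 31
Row 2: 7*8=56, 7*7=49, 8*1=8 => row sum = 113
Row 3: -5*7=-35, 2*4=8, 1*7=7 => row sum = -20
Total = 31 + 113 + -20 = 124

124


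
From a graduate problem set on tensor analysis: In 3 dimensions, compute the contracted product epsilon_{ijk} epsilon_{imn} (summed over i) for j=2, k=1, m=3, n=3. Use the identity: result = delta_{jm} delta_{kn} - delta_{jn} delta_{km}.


Using the identity: epsilon_{ijk} epsilon_{imn} = delta_{jm} delta_{kn} - delta_{jn} delta_{km}.
delta_{23} = 0
delta_{13} = 0
delta_{23} = 0
delta_{13} = 0
Result = 0 * 0 - 0 * 0 = 0 - 0 = 0

0


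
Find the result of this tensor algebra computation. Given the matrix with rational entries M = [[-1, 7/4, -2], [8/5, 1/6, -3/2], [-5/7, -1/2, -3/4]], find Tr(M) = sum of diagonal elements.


The trace is the sum of diagonal entries.
Diagonal: M[1,1] = -1, M[2,2] = 1/6, M[3,3] = -3/4
Tr(M) = -1 + 1/6 + -3/4
Computing step by step:
After adding M[1,1]: -1
After adding M[2,2]: -5/6
After adding M[3,3]: -19/12
Tr(M) = -19/12

-19/12


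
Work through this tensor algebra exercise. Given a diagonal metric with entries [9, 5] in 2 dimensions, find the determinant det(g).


For a diagonal metric, the determinant is the product of diagonal entries.
Diagonal entries: 9, 5
det(g) = 9 * 5 = 45

45


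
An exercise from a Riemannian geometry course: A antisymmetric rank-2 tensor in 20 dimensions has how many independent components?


A antisymmetric rank-2 tensor in d dimensions has d(d-1)/2 independent components.
d = 20
d(d-1)/2 = 20 * 19 / 2 = 380 / 2 = 190

190


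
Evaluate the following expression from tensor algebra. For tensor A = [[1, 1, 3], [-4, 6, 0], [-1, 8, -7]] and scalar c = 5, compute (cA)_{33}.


Scalar multiplication: (cA)_{ij} = c * A_{ij}.
c = 5
A_{33} = -7
(cA)_{33} = 5 * -7 = -35

-35


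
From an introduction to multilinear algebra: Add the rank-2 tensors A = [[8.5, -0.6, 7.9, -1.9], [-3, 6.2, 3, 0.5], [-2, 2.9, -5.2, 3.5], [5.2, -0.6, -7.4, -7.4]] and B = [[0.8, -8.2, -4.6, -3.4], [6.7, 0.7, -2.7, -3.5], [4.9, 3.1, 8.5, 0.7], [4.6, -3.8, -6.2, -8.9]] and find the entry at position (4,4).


Tensor addition is component-wise: (A + B)_{ij} = A_{ij} + B_{ij}.
A_{44} = -7.4
B_{44} = -8.9
(A + B)_{44} = -7.4 + -8.9 = -16.3

-16.3


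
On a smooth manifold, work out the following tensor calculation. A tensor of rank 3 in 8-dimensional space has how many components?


The number of components of a rank-r tensor in d dimensions is d^r.
Here d = 8 and r = 3.
8^3 = 512

512


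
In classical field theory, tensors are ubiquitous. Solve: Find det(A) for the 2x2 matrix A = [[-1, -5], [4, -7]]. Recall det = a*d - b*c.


For a 2x2 matrix [[a, b], [c, d]], det = a*d - b*c.
a = -1, b = -5, c = 4, d = -7
a*d = -1 * -7 = 7
b*c = -5 * 4 = -20
det = 7 - -20 = 27

27


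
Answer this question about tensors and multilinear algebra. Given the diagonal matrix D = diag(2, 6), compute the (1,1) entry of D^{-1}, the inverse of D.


For a diagonal matrix, the inverse has entries (D^{-1})_{ii} = 1/d_{ii}.
The diagonal entries are: d_{11} = 2, d_{22} = 6
We need (D^{-1})_{11} = 1/d_{11} = 1/2 = 1/2

1/2


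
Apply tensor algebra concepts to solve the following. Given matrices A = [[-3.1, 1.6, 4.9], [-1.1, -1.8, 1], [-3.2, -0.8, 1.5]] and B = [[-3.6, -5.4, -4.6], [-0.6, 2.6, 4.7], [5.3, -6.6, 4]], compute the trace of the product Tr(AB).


Tr(AB) = sum_i (AB)_{ii} where (AB)_{ii} = sum_k A_{ik} B_{ki}.
(AB)_{11} = -3.1*-3.6 + 1.6*-0.6 + 4.9*5.3 = 36.17
(AB)_{22} = -1.1*-5.4 + -1.8*2.6 + 1*-6.6 = -5.34
(AB)_{33} = -3.2*-4.6 + -0.8*4.7 + 1.5*4 = 16.96
Tr(AB) = 36.17 + -5.34 + 16.96 = 47.79

47.79


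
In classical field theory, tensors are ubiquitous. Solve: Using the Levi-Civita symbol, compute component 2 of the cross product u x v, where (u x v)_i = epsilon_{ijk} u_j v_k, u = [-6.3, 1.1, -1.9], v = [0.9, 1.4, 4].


(u x v)_2 = sum_{j,k} epsilon_{2jk} u_j v_k. Only permutations of (1,2,3) contribute; the two non-zero terms are:
eps_{213} u_1 v_3 = -1 * -6.3 * 4 = 25.2
eps_{231} u_3 v_1 = 1 * -1.9 * 0.9 = -1.71
(u x v)_2 = 23.49

23.49


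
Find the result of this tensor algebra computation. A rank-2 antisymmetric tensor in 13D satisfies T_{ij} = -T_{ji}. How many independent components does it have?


An antisymmetric rank-2 tensor satisfies A_{ij} = -A_{ji}, so diagonal entries are zero.
The independent components are the upper-triangular entries: C(n, 2) = n(n-1)/2.
n = 13
C(13, 2) = 13 * 12 / 2 = 156 / 2 = 78

78


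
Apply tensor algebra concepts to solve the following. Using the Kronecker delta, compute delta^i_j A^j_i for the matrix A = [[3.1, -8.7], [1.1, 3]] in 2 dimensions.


The contraction (trace) of a rank-2 tensor is the sum of its diagonal elements.
Diagonal entries: A[1,1] = 3.1, A[2,2] = 3
Tr(A) = 3.1 + 3 = 6.1

6.1


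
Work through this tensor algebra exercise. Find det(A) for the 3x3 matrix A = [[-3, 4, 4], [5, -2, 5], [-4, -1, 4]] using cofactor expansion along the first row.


Expanding along the first row, det(A) = a11*M_11 - a12*M_12 + a13*M_13, where M_1j is the (1,j) minor.
Minor M_11 = -2*4 - 5*-1 = -3
Minor M_12 = 5*4 - 5*-4 = 40
Minor M_13 = 5*-1 - -2*-4 = -13
det = -3*(-3) - 4*(40) + 4*(-13)
    = 9 - 160 + -52
    = -203

-203


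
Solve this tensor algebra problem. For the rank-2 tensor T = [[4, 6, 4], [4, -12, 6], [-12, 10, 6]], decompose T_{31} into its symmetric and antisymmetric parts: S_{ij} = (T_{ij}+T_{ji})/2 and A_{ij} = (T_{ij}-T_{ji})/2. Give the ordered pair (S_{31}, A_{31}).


T_{31} = -12
T_{13} = 4
S_{31} = (-12 + 4)/2 = -8/2 = -4
A_{31} = (-12 - 4)/2 = -16/2 = -8
Check: S + A = -4 + -8 = -12 = T_{31}.

(-4, -8)


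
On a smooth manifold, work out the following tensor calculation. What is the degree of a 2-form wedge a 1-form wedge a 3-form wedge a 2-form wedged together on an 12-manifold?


The degree of a wedge product is the sum of the degrees of the individual forms.
Degrees: 2, 1, 3, 2
Total degree = 2 + 1 + 3 + 2 = 8

8


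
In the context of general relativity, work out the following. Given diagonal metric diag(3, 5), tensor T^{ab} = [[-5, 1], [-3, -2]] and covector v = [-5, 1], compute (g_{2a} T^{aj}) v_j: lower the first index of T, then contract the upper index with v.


Step 1: lower the first index. For a diagonal metric, g_{ia} T^{aj} = g_{ii} T^{ij} (no sum on i).
g_{22} = 5
S_2{}^1 = 5 * T^{21} = 5 * -3 = -15
S_2{}^2 = 5 * T^{22} = 5 * -2 = -10
Step 2: contract S_2{}^j with v_j.
S_2{}^1 * v_1 = -15 * -5 = 75
S_2{}^2 * v_2 = -10 * 1 = -10
Result = 75 + -10 = 65

65


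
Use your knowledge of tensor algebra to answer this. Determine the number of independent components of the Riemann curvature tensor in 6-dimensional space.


The Riemann tensor in d dimensions has d^2(d^2 - 1)/12 independent components.
d = 6, so d^2 = 36
d^2 - 1 = 35
d^2(d^2 - 1) = 36 * 35 = 1260
Divide by 12: 1260 / 12 = 105

105


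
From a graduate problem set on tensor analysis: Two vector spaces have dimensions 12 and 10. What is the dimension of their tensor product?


The dimension of a tensor product is the product of dimensions.
dim(V) = 12, dim(W) = 10
dim(V (x) W) = 12 * 10 = 120

120


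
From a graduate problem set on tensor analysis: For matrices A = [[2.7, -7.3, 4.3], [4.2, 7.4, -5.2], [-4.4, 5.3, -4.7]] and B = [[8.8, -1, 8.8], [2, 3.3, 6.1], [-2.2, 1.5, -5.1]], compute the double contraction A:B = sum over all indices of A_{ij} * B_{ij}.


A:B = sum over all i,j of A_{ij} * B_{ij}.
Row 1: 2.7*8.8=23.76, -7.3*-1=7.3, 4.3*8.8=37.84 => row sum = 68.9
Row 2: 4.2*2=8.4, 7.4*3.3=24.42, -5.2*6.1=-31.72 => row sum = 1.1
Row 3: -4.4*-2.2=9.68, 5.3*1.5=7.95, -4.7*-5.1=23.97 => row sum = 41.6
Total = 68.9 + 1.1 + 41.6 = 111.6

111.6


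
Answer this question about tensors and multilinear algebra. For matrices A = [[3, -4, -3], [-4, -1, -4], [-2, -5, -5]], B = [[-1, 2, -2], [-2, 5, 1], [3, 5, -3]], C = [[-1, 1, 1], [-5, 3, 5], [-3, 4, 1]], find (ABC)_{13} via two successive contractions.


(ABC)_{13} = sum_m (AB)_{1m} C_{m3}. First compute row 1 of AB.
(AB)_{11} = 3*-1 + -4*-2 + -3*3 = -4
(AB)_{12} = 3*2 + -4*5 + -3*5 = -29
(AB)_{13} = 3*-2 + -4*1 + -3*-3 = -1
Now contract with column 3 of C:
(AB)_{11} * C_{13} = -4 * 1 = -4
(AB)_{12} * C_{23} = -29 * 5 = -145
(AB)_{13} * C_{33} = -1 * 1 = -1
(ABC)_{13} = -4 + -145 + -1 = -150

-150


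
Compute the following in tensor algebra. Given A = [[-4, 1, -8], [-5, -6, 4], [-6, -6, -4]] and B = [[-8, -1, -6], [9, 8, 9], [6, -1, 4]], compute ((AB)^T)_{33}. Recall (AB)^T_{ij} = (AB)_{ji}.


(AB)^T_{ij} = (AB)_{ji} = sum_k A_{jk} B_{ki}.
For i=3, j=3 we need (AB)_{33}:
A_{31} * B_{13} = -6 * -6 = 36
A_{32} * B_{23} = -6 * 9 = -54
A_{33} * B_{33} = -4 * 4 = -16
Sum = 36 + -54 + -16 = -34

-34


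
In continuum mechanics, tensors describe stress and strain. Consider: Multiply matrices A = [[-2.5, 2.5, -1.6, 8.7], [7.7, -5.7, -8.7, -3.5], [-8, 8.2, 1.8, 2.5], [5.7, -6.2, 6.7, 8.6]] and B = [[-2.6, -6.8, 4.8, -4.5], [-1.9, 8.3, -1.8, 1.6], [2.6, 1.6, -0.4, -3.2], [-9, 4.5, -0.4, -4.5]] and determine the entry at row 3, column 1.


(AB)_{ij} = sum_k A_{ik} B_{kj}.
For i=3, j=1:
A_{31} * B_{11} = -8 * -2.6 = 20.8
A_{32} * B_{21} = 8.2 * -1.9 = -15.58
A_{33} * B_{31} = 1.8 * 2.6 = 4.68
A_{34} * B_{41} = 2.5 * -9 = -22.5
Sum = 20.8 + -15.58 + 4.68 + -22.5 = -12.6

-12.6


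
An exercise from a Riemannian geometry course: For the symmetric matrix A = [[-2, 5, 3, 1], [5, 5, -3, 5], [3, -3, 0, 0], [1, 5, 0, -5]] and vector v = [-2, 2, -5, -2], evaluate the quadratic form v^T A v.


First compute Av:
(Av)_1 = -2*-2 + 5*2 + 3*-5 + 1*-2 = -3
(Av)_2 = 5*-2 + 5*2 + -3*-5 + 5*-2 = 5
(Av)_3 = 3*-2 + -3*2 + 0*-5 + 0*-2 = -12
(Av)_4 = 1*-2 + 5*2 + 0*-5 + -5*-2 = 18
Av = [-3, 5, -12, 18]
Then v^T (Av) = -2*-3 + 2*5 + -5*-12 + -2*18
= 6 + 10 + 60 + -36 = 40

40


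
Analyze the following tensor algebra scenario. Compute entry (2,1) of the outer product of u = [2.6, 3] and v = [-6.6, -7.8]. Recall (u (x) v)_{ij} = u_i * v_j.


The outer product entry T_{ij} = u_i * v_j.
We need i=2, j=1.
u_2 = 3, v_1 = -6.6
T_{2,1} = 3 * -6.6 = -19.8

-19.8


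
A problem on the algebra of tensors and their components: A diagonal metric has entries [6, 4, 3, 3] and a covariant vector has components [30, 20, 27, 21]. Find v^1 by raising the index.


To raise an index with a diagonal metric: v^i = v_i / g_{ii}.
For index 1: v_1 = 30, g_{11} = 6
v^1 = 30 / 6 = 5

5


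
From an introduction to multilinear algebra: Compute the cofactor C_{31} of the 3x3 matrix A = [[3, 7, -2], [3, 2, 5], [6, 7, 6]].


To find cofactor C_{31}, delete row 3 and column 1.
The resulting 2x2 submatrix is: [[7, -2], [2, 5]]
Minor M_{31} = 7*5 - -2*2
  = 35 - -4 = 39
Sign = (-1)^(3+1) = (-1)^4 = 1
Cofactor C_{31} = 1 * 39 = 39

39


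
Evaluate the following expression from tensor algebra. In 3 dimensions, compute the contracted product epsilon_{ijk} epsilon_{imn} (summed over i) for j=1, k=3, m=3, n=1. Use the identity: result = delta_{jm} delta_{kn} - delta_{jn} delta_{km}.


Using the identity: epsilon_{ijk} epsilon_{imn} = delta_{jm} delta_{kn} - delta_{jn} delta_{km}.
delta_{13} = 0
delta_{31} = 0
delta_{11} = 1
delta_{33} = 1
Result = 0 * 0 - 1 * 1 = 0 - 1 = -1

-1


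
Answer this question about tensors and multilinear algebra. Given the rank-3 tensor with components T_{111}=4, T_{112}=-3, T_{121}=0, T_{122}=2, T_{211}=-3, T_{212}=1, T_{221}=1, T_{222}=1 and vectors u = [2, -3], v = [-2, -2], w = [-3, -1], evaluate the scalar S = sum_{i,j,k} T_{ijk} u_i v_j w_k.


S = sum over i,j,k of T_{ijk} u_i v_j w_k. Expanding all 8 terms:
T_{111}*u_1*v_1*w_1 = 4*2*-2*-3 = 48  (running total: 48)
T_{112}*u_1*v_1*w_2 = -3*2*-2*-1 = -12  (running total: 36)
T_{121}*u_1*v_2*w_1 = 0*2*-2*-3 = 0  (running total: 36)
T_{122}*u_1*v_2*w_2 = 2*2*-2*-1 = 8  (running total: 44)
T_{211}*u_2*v_1*w_1 = -3*-3*-2*-3 = 54  (running total: 98)
T_{212}*u_2*v_1*w_2 = 1*-3*-2*-1 = -6  (running total: 92)
T_{221}*u_2*v_2*w_1 = 1*-3*-2*-3 = -18  (running total: 74)
T_{222}*u_2*v_2*w_2 = 1*-3*-2*-1 = -6  (running total: 68)
S = 68

68


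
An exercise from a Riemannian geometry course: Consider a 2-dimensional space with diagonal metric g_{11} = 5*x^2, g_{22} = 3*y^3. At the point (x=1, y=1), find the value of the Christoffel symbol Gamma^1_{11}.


For a diagonal metric, Gamma^k_{ij} = (1/2) g^{kk} (dg_{ik}/dx_j + dg_{jk}/dx_i - dg_{ij}/dx_k).
The metric is diagonal, so g_{ab} = 0 for a != b.
At the given point: g_{11} = 5, g_{22} = 3
g^{11} = 1/5
dg_{11}/dx_1 = dg_{11}/dx_1 = 10
dg_{11}/dx_1 = dg_{11}/dx_1 = 10
dg_{11}/dx_1 = dg_{11}/dx_1 = 10
Numerator = 10 + 10 - 10 = 10
Gamma^1_{11} = 10 / (2 * 5) = 1

1


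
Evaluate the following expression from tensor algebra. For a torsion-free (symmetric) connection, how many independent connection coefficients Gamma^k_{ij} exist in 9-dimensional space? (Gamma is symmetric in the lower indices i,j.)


Christoffel symbols Gamma^k_{ij} are symmetric in i,j, so there are d * d(d+1)/2 independent symbols.
d = 9
d(d+1)/2 = 9 * 10 / 2 = 45
Total = 9 * 45 = 405

405


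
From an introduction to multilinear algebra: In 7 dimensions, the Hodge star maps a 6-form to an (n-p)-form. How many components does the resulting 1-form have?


The Hodge dual of a p-form on an n-dimensional manifold is an (n-p)-form.
n = 7, p = 6, so dual degree = 7 - 6 = 1
The number of components is C(n, n-p) = C(7, 1) = 7

7


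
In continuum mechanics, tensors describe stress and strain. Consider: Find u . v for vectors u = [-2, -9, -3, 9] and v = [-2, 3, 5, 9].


The inner product u . v = sum of u_i * v_i.
Term-by-term: -2 * -2, -9 * 3, -3 * 5, 9 * 9
Products: 4, -27, -15, 81
Sum = 4 + -27 + -15 + 81 = 43

43


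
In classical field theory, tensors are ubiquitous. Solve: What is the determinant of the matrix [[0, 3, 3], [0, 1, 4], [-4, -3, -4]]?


Expanding along the first row, det(A) = a11*M_11 - a12*M_12 + a13*M_13, where M_1j is the (1,j) minor.
Minor M_11 = 1*-4 - 4*-3 = 8
Minor M_12 = 0*-4 - 4*-4 = 16
Minor M_13 = 0*-3 - 1*-4 = 4
det = 0*(8) - 3*(16) + 3*(4)
    = 0 - 48 + 12
    = -36

-36


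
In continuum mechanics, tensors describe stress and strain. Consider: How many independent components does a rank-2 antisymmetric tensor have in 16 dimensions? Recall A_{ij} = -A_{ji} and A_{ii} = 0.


An antisymmetric rank-2 tensor satisfies A_{ij} = -A_{ji}, so diagonal entries are zero.
The independent components are the upper-triangular entries: C(n, 2) = n(n-1)/2.
n = 16
C(16, 2) = 16 * 15 / 2 = 240 / 2 = 120

120


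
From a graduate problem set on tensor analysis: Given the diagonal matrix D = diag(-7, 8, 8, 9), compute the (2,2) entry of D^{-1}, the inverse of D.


For a diagonal matrix, the inverse has entries (D^{-1})_{ii} = 1/d_{ii}.
The diagonal entries are: d_{11} = -7, d_{22} = 8, d_{33} = 8, d_{44} = 9
We need (D^{-1})_{22} = 1/d_{22} = 1/8 = 1/8

1/8


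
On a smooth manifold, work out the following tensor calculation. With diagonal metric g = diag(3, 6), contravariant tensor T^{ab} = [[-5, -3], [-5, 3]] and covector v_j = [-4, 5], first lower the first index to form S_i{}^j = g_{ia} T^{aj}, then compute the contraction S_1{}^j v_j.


Step 1: lower the first index. For a diagonal metric, g_{ia} T^{aj} = g_{ii} T^{ij} (no sum on i).
g_{11} = 3
S_1{}^1 = 3 * T^{11} = 3 * -5 = -15
S_1{}^2 = 3 * T^{12} = 3 * -3 = -9
Step 2: contract S_1{}^j with v_j.
S_1{}^1 * v_1 = -15 * -4 = 60
S_1{}^2 * v_2 = -9 * 5 = -45
Result = 60 + -45 = 15

15


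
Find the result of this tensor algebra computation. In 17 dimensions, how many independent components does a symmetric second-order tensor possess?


A symmetric rank-2 tensor in d dimensions has d(d+1)/2 independent components.
d = 17
d(d+1)/2 = 17 * 18 / 2 = 306 / 2 = 153

153


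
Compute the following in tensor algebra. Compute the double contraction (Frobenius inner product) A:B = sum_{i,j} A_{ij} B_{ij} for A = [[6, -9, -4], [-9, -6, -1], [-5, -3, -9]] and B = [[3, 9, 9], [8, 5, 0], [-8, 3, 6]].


A:B = sum over all i,j of A_{ij} * B_{ij}.
Row 1: 6*3=18, -9*9=-81, -4*9=-36 => row sum = -99
Row 2: -9*8=-72, -6*5=-30, -1*0=0 => row sum = -102
Row 3: -5*-8=40, -3*3=-9, -9*6=-54 => row sum = -23
Total = -99 + -102 + -23 = -224

-224


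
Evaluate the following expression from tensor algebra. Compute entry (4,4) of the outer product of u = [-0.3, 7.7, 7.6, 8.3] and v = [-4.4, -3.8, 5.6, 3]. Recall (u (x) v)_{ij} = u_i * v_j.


The outer product entry T_{ij} = u_i * v_j.
We need i=4, j=4.
u_4 = 8.3, v_4 = 3
T_{4,4} = 8.3 * 3 = 24.9

24.9


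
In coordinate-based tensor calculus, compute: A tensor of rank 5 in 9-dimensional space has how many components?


The number of components of a rank-r tensor in d dimensions is d^r.
Here d = 9 and r = 5.
9^5 = 59049

59049


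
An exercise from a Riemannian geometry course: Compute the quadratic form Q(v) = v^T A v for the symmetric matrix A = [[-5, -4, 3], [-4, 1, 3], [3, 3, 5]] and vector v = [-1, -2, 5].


First compute Av:
(Av)_1 = -5*-1 + -4*-2 + 3*5 = 28
(Av)_2 = -4*-1 + 1*-2 + 3*5 = 17
(Av)_3 = 3*-1 + 3*-2 + 5*5 = 16
Av = [28, 17, 16]
Then v^T (Av) = -1*28 + -2*17 + 5*16
= -28 + -34 + 80 = 18

18


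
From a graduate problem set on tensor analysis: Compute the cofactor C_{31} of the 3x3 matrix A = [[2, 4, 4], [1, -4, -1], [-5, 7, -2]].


To find cofactor C_{31}, delete row 3 and column 1.
The resulting 2x2 submatrix is: [[4, 4], [-4, -1]]
Minor M_{31} = 4*-1 - 4*-4
  = -4 - -16 = 12
Sign = (-1)^(3+1) = (-1)^4 = 1
Cofactor C_{31} = 1 * 12 = 12

12


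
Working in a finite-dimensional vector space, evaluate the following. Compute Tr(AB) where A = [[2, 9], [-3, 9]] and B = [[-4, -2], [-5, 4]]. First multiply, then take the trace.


Tr(AB) = sum_i (AB)_{ii} where (AB)_{ii} = sum_k A_{ik} B_{ki}.
(AB)_{11} = 2*-4 + 9*-5 = -53
(AB)_{22} = -3*-2 + 9*4 = 42
Tr(AB) = -53 + 42 = -11

-11


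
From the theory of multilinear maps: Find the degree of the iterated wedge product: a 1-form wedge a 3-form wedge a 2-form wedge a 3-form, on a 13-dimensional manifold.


The degree of a wedge product is the sum of the degrees of the individual forms.
Degrees: 1, 3, 2, 3
Total degree = 1 + 3 + 2 + 3 = 9

9


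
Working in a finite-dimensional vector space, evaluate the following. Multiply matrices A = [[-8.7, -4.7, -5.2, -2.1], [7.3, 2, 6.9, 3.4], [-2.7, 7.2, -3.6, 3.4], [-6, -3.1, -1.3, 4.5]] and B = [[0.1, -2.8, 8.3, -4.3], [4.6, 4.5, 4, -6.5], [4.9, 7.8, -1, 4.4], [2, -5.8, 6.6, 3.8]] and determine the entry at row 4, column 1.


(AB)_{ij} = sum_k A_{ik} B_{kj}.
For i=4, j=1:
A_{41} * B_{11} = -6 * 0.1 = -0.6
A_{42} * B_{21} = -3.1 * 4.6 = -14.26
A_{43} * B_{31} = -1.3 * 4.9 = -6.37
A_{44} * B_{41} = 4.5 * 2 = 9
Sum = -0.6 + -14.26 + -6.37 + 9 = -12.23

-12.23


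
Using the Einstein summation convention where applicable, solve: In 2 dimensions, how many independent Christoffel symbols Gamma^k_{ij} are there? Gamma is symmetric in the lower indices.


Christoffel symbols Gamma^k_{ij} are symmetric in i,j, so there are d * d(d+1)/2 independent symbols.
d = 2
d(d+1)/2 = 2 * 3 / 2 = 3
Total = 2 * 3 = 6

6


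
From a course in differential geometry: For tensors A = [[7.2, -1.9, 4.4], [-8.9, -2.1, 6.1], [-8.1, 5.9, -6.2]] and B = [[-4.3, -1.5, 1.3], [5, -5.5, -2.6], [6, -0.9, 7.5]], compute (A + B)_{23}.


Tensor addition is component-wise: (A + B)_{ij} = A_{ij} + B_{ij}.
A_{23} = 6.1
B_{23} = -2.6
(A + B)_{23} = 6.1 + -2.6 = 3.5

3.5


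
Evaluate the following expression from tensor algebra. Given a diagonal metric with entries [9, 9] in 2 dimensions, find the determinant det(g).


For a diagonal metric, the determinant is the product of diagonal entries.
Diagonal entries: 9, 9
det(g) = 9 * 9 = 81

81


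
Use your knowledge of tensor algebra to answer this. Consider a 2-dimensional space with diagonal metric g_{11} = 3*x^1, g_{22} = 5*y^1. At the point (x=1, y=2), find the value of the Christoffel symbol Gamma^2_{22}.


For a diagonal metric, Gamma^k_{ij} = (1/2) g^{kk} (dg_{ik}/dx_j + dg_{jk}/dx_i - dg_{ij}/dx_k).
The metric is diagonal, so g_{ab} = 0 for a != b.
At the given point: g_{11} = 3, g_{22} = 10
g^{22} = 1/10
dg_{22}/dx_2 = dg_{22}/dx_2 = 5
dg_{22}/dx_2 = dg_{22}/dx_2 = 5
dg_{22}/dx_2 = dg_{22}/dx_2 = 5
Numerator = 5 + 5 - 5 = 5
Gamma^2_{22} = 5 / (2 * 10) = 1/4

1/4


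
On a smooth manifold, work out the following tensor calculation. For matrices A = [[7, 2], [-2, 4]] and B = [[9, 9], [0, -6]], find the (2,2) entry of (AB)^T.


(AB)^T_{ij} = (AB)_{ji} = sum_k A_{jk} B_{ki}.
For i=2, j=2 we need (AB)_{22}:
A_{21} * B_{12} = -2 * 9 = -18
A_{22} * B_{22} = 4 * -6 = -24
Sum = -18 + -24 = -42

-42


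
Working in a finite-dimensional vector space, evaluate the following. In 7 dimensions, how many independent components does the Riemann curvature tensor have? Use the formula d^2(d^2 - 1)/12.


The Riemann tensor in d dimensions has d^2(d^2 - 1)/12 independent components.
d = 7, so d^2 = 49
d^2 - 1 = 48
d^2(d^2 - 1) = 49 * 48 = 2352
Divide by 12: 2352 / 12 = 196

196


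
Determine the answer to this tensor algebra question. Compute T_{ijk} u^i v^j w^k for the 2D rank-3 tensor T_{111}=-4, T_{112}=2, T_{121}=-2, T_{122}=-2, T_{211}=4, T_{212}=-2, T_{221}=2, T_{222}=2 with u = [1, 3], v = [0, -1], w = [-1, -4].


S = sum over i,j,k of T_{ijk} u_i v_j w_k. Expanding all 8 terms:
T_{111}*u_1*v_1*w_1 = -4*1*0*-1 = 0  (running total: 0)
T_{112}*u_1*v_1*w_2 = 2*1*0*-4 = 0  (running total: 0)
T_{121}*u_1*v_2*w_1 = -2*1*-1*-1 = -2  (running total: -2)
T_{122}*u_1*v_2*w_2 = -2*1*-1*-4 = -8  (running total: -10)
T_{211}*u_2*v_1*w_1 = 4*3*0*-1 = 0  (running total: -10)
T_{212}*u_2*v_1*w_2 = -2*3*0*-4 = 0  (running total: -10)
T_{221}*u_2*v_2*w_1 = 2*3*-1*-1 = 6  (running total: -4)
T_{222}*u_2*v_2*w_2 = 2*3*-1*-4 = 24  (running total: 20)
S = 20

20


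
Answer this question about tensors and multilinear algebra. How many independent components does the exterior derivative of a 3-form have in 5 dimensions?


The exterior derivative of a p-form is a (p+1)-form.
Its number of independent components is C(n, p+1).
n = 5, p+1 = 4
C(5, 4) = 5

5


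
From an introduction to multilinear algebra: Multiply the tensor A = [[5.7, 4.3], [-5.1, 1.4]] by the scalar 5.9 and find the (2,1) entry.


Scalar multiplication: (cA)_{ij} = c * A_{ij}.
c = 5.9
A_{21} = -5.1
(cA)_{21} = 5.9 * -5.1 = -30.09

-30.09


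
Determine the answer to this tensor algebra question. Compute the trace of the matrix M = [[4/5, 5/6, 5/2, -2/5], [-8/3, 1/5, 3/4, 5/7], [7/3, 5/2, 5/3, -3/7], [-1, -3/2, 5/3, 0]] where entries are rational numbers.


The trace is the sum of diagonal entries.
Diagonal: M[1,1] = 4/5, M[2,2] = 1/5, M[3,3] = 5/3, M[4,4] = 0
Tr(M) = 4/5 + 1/5 + 5/3 + 0
Computing step by step:
After adding M[1,1]: 4/5
After adding M[2,2]: 1
After adding M[3,3]: 8/3
After adding M[4,4]: 8/3
Tr(M) = 8/3

8/3


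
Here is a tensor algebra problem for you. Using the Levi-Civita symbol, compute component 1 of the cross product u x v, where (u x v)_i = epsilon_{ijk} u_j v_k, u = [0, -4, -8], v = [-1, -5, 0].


(u x v)_1 = sum_{j,k} epsilon_{1jk} u_j v_k. Only permutations of (1,2,3) contribute; the two non-zero terms are:
eps_{123} u_2 v_3 = 1 * -4 * 0 = 0
eps_{132} u_3 v_2 = -1 * -8 * -5 = -40
(u x v)_1 = -40

-40


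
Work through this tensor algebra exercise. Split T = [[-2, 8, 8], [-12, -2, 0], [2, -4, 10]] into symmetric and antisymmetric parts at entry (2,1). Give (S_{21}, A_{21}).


T_{21} = -12
T_{12} = 8
S_{21} = (-12 + 8)/2 = -4/2 = -2
A_{21} = (-12 - 8)/2 = -20/2 = -10
Check: S + A = -2 + -10 = -12 = T_{21}.

(-2, -10)


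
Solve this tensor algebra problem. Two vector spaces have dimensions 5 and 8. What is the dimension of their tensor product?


The dimension of a tensor product is the product of dimensions.
dim(V) = 5, dim(W) = 8
dim(V (x) W) = 5 * 8 = 40

40


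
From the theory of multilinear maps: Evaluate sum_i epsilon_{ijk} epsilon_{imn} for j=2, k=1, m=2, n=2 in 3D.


Using the identity: epsilon_{ijk} epsilon_{imn} = delta_{jm} delta_{kn} - delta_{jn} delta_{km}.
delta_{22} = 1
delta_{12} = 0
delta_{22} = 1
delta_{12} = 0
Result = 1 * 0 - 1 * 0 = 0 - 0 = 0

0


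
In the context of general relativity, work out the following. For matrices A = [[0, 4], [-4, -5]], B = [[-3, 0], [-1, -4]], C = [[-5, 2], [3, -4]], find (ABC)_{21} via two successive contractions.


(ABC)_{21} = sum_m (AB)_{2m} C_{m1}. First compute row 2 of AB.
(AB)_{21} = -4*-3 + -5*-1 = 17
(AB)_{22} = -4*0 + -5*-4 = 20
Now contract with column 1 of C:
(AB)_{21} * C_{11} = 17 * -5 = -85
(AB)_{22} * C_{21} = 20 * 3 = 60
(ABC)_{21} = -85 + 60 = -25

-25


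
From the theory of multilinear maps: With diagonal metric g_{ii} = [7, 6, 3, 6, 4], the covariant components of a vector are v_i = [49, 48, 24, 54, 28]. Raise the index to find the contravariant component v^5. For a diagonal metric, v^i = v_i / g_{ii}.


To raise an index with a diagonal metric: v^i = v_i / g_{ii}.
For index 5: v_5 = 28, g_{55} = 4
v^5 = 28 / 4 = 7

7


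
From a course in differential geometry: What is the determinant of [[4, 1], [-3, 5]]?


For a 2x2 matrix [[a, b], [c, d]], det = a*d - b*c.
a = 4, b = 1, c = -3, d = 5
a*d = 4 * 5 = 20
b*c = 1 * -3 = -3
det = 20 - -3 = 23

23


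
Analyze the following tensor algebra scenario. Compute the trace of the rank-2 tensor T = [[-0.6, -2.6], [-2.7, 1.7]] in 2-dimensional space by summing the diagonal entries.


The contraction (trace) of a rank-2 tensor is the sum of its diagonal elements.
Diagonal entries: A[1,1] = -0.6, A[2,2] = 1.7
Tr(A) = -0.6 + 1.7 = 1.1

1.1


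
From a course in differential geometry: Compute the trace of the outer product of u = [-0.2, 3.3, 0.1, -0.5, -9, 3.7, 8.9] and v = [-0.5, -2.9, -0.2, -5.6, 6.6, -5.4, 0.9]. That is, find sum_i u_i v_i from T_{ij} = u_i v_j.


The outer product gives T_{ij} = u_i v_j.
The trace (contraction) is Tr(T) = sum_i T_{ii} = sum_i u_i v_i.
Diagonal entries:
T_{11} = u_1 * v_1 = -0.2 * -0.5 = 0.1
T_{22} = u_2 * v_2 = 3.3 * -2.9 = -9.57
T_{33} = u_3 * v_3 = 0.1 * -0.2 = -0.02
T_{44} = u_4 * v_4 = -0.5 * -5.6 = 2.8
T_{55} = u_5 * v_5 = -9 * 6.6 = -59.4
T_{66} = u_6 * v_6 = 3.7 * -5.4 = -19.98
T_{77} = u_7 * v_7 = 8.9 * 0.9 = 8.01
Tr(T) = 0.1 + -9.57 + -0.02 + 2.8 + -59.4 + -19.98 + 8.01 = -78.06

-78.06


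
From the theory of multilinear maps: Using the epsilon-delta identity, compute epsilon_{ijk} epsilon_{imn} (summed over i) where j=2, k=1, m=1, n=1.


Using the identity: epsilon_{ijk} epsilon_{imn} = delta_{jm} delta_{kn} - delta_{jn} delta_{km}.
delta_{21} = 0
delta_{11} = 1
delta_{21} = 0
delta_{11} = 1
Result = 0 * 1 - 0 * 1 = 0 - 0 = 0

0


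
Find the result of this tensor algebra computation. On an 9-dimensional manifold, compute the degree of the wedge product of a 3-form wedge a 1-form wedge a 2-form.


The degree of a wedge product is the sum of the degrees of the individual forms.
Degrees: 3, 1, 2
Total degree = 3 + 1 + 2 = 6

6


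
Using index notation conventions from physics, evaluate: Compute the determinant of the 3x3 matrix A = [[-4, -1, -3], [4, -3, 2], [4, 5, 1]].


Expanding along the first row, det(A) = a11*M_11 - a12*M_12 + a13*M_13, where M_1j is the (1,j) minor.
Minor M_11 = -3*1 - 2*5 = -13
Minor M_12 = 4*1 - 2*4 = -4
Minor M_13 = 4*5 - -3*4 = 32
det = -4*(-13) - -1*(-4) + -3*(32)
    = 52 - 4 + -96
    = -48

-48


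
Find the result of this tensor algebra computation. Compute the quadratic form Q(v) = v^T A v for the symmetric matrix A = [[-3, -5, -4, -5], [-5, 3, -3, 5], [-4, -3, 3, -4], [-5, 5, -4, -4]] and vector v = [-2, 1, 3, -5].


First compute Av:
(Av)_1 = -3*-2 + -5*1 + -4*3 + -5*-5 = 14
(Av)_2 = -5*-2 + 3*1 + -3*3 + 5*-5 = -21
(Av)_3 = -4*-2 + -3*1 + 3*3 + -4*-5 = 34
(Av)_4 = -5*-2 + 5*1 + -4*3 + -4*-5 = 23
Av = [14, -21, 34, 23]
Then v^T (Av) = -2*14 + 1*-21 + 3*34 + -5*23
= -28 + -21 + 102 + -115 = -62

-62


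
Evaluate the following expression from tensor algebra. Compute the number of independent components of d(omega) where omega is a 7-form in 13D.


The exterior derivative of a p-form is a (p+1)-form.
Its number of independent components is C(n, p+1).
n = 13, p+1 = 8
C(13, 8) = 1287

1287


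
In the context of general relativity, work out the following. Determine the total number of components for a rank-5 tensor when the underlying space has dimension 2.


The number of components of a rank-r tensor in d dimensions is d^r.
Here d = 2 and r = 5.
2^5 = 32

32


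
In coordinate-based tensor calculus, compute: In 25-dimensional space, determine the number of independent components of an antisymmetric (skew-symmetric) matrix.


An antisymmetric rank-2 tensor satisfies A_{ij} = -A_{ji}, so diagonal entries are zero.
The independent components are the upper-triangular entries: C(n, 2) = n(n-1)/2.
n = 25
C(25, 2) = 25 * 24 / 2 = 600 / 2 = 300

300


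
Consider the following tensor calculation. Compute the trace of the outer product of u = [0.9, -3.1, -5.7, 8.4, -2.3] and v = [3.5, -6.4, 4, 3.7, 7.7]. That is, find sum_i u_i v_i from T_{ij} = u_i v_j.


The outer product gives T_{ij} = u_i v_j.
The trace (contraction) is Tr(T) = sum_i T_{ii} = sum_i u_i v_i.
Diagonal entries:
T_{11} = u_1 * v_1 = 0.9 * 3.5 = 3.15
T_{22} = u_2 * v_2 = -3.1 * -6.4 = 19.84
T_{33} = u_3 * v_3 = -5.7 * 4 = -22.8
T_{44} = u_4 * v_4 = 8.4 * 3.7 = 31.08
T_{55} = u_5 * v_5 = -2.3 * 7.7 = -17.71
Tr(T) = 3.15 + 19.84 + -22.8 + 31.08 + -17.71 = 13.56

13.56


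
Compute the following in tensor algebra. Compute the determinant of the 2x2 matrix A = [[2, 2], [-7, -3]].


For a 2x2 matrix [[a, b], [c, d]], det = a*d - b*c.
a = 2, b = 2, c = -7, d = -3
a*d = 2 * -3 = -6
b*c = 2 * -7 = -14
det = -6 - -14 = 8

8


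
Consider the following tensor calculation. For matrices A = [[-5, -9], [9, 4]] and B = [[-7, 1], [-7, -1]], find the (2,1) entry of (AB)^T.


(AB)^T_{ij} = (AB)_{ji} = sum_k A_{jk} B_{ki}.
For i=2, j=1 we need (AB)_{12}:
A_{11} * B_{12} = -5 * 1 = -5
A_{12} * B_{22} = -9 * -1 = 9
Sum = -5 + 9 = 4

4


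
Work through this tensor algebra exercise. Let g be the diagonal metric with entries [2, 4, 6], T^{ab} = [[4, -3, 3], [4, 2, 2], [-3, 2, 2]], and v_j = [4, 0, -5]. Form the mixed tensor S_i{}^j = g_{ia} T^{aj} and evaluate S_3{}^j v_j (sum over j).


Step 1: lower the first index. For a diagonal metric, g_{ia} T^{aj} = g_{ii} T^{ij} (no sum on i).
g_{33} = 6
S_3{}^1 = 6 * T^{31} = 6 * -3 = -18
S_3{}^2 = 6 * T^{32} = 6 * 2 = 12
S_3{}^3 = 6 * T^{33} = 6 * 2 = 12
Step 2: contract S_3{}^j with v_j.
S_3{}^1 * v_1 = -18 * 4 = -72
S_3{}^2 * v_2 = 12 * 0 = 0
S_3{}^3 * v_3 = 12 * -5 = -60
Result = -72 + 0 + -60 = -132

-132


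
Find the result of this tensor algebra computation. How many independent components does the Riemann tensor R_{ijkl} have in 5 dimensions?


The Riemann tensor in d dimensions has d^2(d^2 - 1)/12 independent components.
d = 5, so d^2 = 25
d^2 - 1 = 24
d^2(d^2 - 1) = 25 * 24 = 600
Divide by 12: 600 / 12 = 50

50


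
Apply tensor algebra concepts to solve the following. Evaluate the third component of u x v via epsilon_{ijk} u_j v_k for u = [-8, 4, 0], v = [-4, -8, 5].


(u x v)_3 = sum_{j,k} epsilon_{3jk} u_j v_k. Only permutations of (1,2,3) contribute; the two non-zero terms are:
eps_{312} u_1 v_2 = 1 * -8 * -8 = 64
eps_{321} u_2 v_1 = -1 * 4 * -4 = 16
(u x v)_3 = 80

80


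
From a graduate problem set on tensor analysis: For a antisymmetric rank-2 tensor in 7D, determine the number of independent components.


A antisymmetric rank-2 tensor in d dimensions has d(d-1)/2 independent components.
d = 7
d(d-1)/2 = 7 * 6 / 2 = 42 / 2 = 21

21


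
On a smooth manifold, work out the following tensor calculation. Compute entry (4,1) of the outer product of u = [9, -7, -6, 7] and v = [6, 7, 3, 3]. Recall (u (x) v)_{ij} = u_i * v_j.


The outer product entry T_{ij} = u_i * v_j.
We need i=4, j=1.
u_4 = 7, v_1 = 6
T_{4,1} = 7 * 6 = 42

42


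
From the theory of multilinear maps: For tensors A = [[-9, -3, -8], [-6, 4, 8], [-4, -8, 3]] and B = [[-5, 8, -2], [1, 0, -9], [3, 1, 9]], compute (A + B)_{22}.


Tensor addition is component-wise: (A + B)_{ij} = A_{ij} + B_{ij}.
A_{22} = 4
B_{22} = 0
(A + B)_{22} = 4 + 0 = 4

4


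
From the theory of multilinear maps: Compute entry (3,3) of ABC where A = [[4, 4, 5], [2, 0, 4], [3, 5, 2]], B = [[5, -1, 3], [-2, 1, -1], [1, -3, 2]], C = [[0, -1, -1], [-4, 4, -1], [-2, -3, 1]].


(ABC)_{33} = sum_m (AB)_{3m} C_{m3}. First compute row 3 of AB.
(AB)_{31} = 3*5 + 5*-2 + 2*1 = 7
(AB)_{32} = 3*-1 + 5*1 + 2*-3 = -4
(AB)_{33} = 3*3 + 5*-1 + 2*2 = 8
Now contract with column 3 of C:
(AB)_{31} * C_{13} = 7 * -1 = -7
(AB)_{32} * C_{23} = -4 * -1 = 4
(AB)_{33} * C_{33} = 8 * 1 = 8
(ABC)_{33} = -7 + 4 + 8 = 5

5


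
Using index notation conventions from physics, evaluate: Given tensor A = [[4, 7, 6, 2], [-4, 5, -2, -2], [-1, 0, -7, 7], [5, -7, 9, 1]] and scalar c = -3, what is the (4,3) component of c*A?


Scalar multiplication: (cA)_{ij} = c * A_{ij}.
c = -3
A_{43} = 9
(cA)_{43} = -3 * 9 = -27

-27


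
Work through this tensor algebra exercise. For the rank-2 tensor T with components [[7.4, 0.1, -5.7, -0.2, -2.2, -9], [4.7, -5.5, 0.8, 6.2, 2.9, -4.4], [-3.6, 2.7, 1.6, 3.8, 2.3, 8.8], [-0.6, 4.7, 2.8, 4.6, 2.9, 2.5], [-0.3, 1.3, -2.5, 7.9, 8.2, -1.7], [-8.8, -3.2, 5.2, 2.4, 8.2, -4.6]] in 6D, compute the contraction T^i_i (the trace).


The contraction (trace) of a rank-2 tensor is the sum of its diagonal elements.
Diagonal entries: A[1,1] = 7.4, A[2,2] = -5.5, A[3,3] = 1.6, A[4,4] = 4.6, A[5,5] = 8.2, A[6,6] = -4.6
Tr(A) = 7.4 + -5.5 + 1.6 + 4.6 + 8.2 + -4.6 = 11.7

11.7


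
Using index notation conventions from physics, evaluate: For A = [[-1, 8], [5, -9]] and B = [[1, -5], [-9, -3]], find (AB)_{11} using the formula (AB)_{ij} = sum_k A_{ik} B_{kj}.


(AB)_{ij} = sum_k A_{ik} B_{kj}.
For i=1, j=1:
A_{11} * B_{11} = -1 * 1 = -1
A_{12} * B_{21} = 8 * -9 = -72
Sum = -1 + -72 = -73

-73


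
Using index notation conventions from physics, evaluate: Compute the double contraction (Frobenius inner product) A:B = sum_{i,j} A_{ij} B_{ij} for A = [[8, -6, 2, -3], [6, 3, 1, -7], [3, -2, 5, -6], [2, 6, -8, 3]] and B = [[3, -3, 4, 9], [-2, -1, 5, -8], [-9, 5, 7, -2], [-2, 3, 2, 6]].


A:B = sum over all i,j of A_{ij} * B_{ij}.
Row 1: 8*3=24, -6*-3=18, 2*4=8, -3*9=-27 => row sum = 23
Row 2: 6*-2=-12, 3*-1=-3, 1*5=5, -7*-8=56 => row sum = 46
Row 3: 3*-9=-27, -2*5=-10, 5*7=35, -6*-2=12 => row sum = 10
Row 4: 2*-2=-4, 6*3=18, -8*2=-16, 3*6=18 => row sum = 16
Total = 23 + 46 + 10 + 16 = 95

95


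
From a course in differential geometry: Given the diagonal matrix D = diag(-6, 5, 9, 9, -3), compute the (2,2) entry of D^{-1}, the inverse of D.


For a diagonal matrix, the inverse has entries (D^{-1})_{ii} = 1/d_{ii}.
The diagonal entries are: d_{11} = -6, d_{22} = 5, d_{33} = 9, d_{44} = 9, d_{55} = -3
We need (D^{-1})_{22} = 1/d_{22} = 1/5 = 1/5

1/5


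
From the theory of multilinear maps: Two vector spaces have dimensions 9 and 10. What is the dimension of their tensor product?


The dimension of a tensor product is the product of dimensions.
dim(V) = 9, dim(W) = 10
dim(V (x) W) = 9 * 10 = 90

90


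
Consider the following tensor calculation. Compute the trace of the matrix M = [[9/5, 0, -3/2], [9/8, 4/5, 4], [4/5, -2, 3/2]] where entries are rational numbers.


The trace is the sum of diagonal entries.
Diagonal: M[1,1] = 9/5, M[2,2] = 4/5, M[3,3] = 3/2
Tr(M) = 9/5 + 4/5 + 3/2
Computing step by step:
After adding M[1,1]: 9/5
After adding M[2,2]: 13/5
After adding M[3,3]: 41/10
Tr(M) = 41/10

41/10


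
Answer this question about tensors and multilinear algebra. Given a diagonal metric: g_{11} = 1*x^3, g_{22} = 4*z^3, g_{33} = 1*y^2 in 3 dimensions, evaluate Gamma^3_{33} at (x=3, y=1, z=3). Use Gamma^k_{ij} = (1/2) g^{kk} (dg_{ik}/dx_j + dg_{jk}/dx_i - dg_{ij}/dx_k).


For a diagonal metric, Gamma^k_{ij} = (1/2) g^{kk} (dg_{ik}/dx_j + dg_{jk}/dx_i - dg_{ij}/dx_k).
The metric is diagonal, so g_{ab} = 0 for a != b.
At the given point: g_{11} = 27, g_{22} = 108, g_{33} = 1
g^{33} = 1/1
dg_{33}/dx_3 = dg_{33}/dx_3 = 0
dg_{33}/dx_3 = dg_{33}/dx_3 = 0
dg_{33}/dx_3 = dg_{33}/dx_3 = 0
Numerator = 0 + 0 - 0 = 0
Gamma^3_{33} = 0 / (2 * 1) = 0

0
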